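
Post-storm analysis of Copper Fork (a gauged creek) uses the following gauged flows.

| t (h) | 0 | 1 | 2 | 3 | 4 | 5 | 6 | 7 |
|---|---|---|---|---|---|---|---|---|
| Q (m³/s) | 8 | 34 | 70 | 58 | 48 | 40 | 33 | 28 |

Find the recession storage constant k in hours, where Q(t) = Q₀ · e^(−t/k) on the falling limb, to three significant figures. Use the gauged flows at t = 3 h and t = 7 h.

k ≈ 5.49 h

On the falling limb, Q drops from 58 to 28 m³/s between t = 3 h and t = 7 h (Δt = 4 h).
k = −Δt / ln(Q₂/Q₁) = −4 / ln(28/58) = 5.49 h.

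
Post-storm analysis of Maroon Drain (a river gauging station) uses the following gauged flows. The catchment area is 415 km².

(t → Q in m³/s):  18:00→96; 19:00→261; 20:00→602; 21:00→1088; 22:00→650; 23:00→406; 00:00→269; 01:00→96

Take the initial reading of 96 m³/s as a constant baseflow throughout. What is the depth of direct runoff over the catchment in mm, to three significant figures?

Direct runoff: 0.0, 165.0, 506.0, 992.0, 554.0, 310.0, 173.0, 0.0 m³/s; ΣQ_DR = 2700 m³/s.
V = ΣQ_DR · Δt = 2700 × 3600 s = 9.720 × 10^6 m³.
Over A = 415 km², depth = V / A = 23.4 mm.

d ≈ 23.4 mm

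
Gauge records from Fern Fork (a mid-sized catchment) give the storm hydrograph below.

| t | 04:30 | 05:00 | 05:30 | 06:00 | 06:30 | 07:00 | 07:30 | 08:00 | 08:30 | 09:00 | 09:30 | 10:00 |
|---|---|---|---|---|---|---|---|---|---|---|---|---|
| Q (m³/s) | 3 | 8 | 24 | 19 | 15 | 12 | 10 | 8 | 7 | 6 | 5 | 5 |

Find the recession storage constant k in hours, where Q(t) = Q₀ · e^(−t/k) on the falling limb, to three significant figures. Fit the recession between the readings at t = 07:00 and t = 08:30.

On the falling limb, Q drops from 12 to 7 m³/s between t = 07:00 and t = 08:30 (Δt = 1.5 h).
k = −Δt / ln(Q₂/Q₁) = −1.5 / ln(7/12) = 2.78 h.

k ≈ 2.78 h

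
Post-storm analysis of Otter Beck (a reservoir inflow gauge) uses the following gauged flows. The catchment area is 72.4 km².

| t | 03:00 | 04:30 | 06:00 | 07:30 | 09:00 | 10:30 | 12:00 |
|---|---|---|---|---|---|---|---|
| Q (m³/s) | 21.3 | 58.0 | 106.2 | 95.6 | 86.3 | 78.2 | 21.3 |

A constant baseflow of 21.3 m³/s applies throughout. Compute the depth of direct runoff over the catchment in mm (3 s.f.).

Direct runoff: 0.0, 36.7, 84.9, 74.3, 65.0, 56.9, 0.0 m³/s; ΣQ_DR = 317.8 m³/s.
V = ΣQ_DR · Δt = 317.8 × 5400 s = 1.716 × 10^6 m³.
Over A = 72.4 km², depth = V / A = 23.7 mm.

d ≈ 23.7 mm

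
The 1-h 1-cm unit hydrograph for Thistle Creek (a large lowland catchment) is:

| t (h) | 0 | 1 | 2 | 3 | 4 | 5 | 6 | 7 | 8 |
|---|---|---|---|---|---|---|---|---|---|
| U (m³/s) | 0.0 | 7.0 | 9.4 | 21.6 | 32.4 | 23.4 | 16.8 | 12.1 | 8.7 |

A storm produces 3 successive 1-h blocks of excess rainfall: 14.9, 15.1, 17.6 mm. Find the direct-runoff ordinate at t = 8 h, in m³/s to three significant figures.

By discrete convolution, Q_j = Σ (P_i / 10 mm) · U_{j−i}.
At t = 8 h (j=8): Q = (14.9/10)·8.7 + (15.1/10)·12.1 + (17.6/10)·16.8 = 60.8 m³/s.

Q ≈ 60.8 m³/s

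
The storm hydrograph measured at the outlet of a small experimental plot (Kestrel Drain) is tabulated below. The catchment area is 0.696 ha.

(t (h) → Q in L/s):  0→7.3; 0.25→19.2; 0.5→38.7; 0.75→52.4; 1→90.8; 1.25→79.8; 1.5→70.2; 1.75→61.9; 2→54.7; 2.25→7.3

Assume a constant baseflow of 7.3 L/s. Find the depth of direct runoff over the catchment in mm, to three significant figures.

Direct runoff: 0.0, 11.9, 31.4, 45.1, 83.5, 72.5, 62.9, 54.6, 47.4, 0.0 L/s; ΣQ_DR = 409.3 L/s.
V = ΣQ_DR · Δt = 409.3 × 900 s = 3.684 × 10^5 L.
Over A = 0.696 ha, depth = V / A = 52.9 mm.

d ≈ 52.9 mm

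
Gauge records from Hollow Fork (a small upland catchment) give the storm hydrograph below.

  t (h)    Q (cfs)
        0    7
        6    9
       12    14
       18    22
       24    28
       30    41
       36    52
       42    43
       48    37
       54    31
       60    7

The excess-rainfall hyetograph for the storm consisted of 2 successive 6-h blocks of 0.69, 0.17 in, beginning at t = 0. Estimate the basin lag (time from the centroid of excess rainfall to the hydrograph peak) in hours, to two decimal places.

Centroid of excess rainfall: t_c = Σ P_i·t̄_i / ΣP_i = 4.1860 h (block centres at 3, 9 h).
Hydrograph peak occurs at t = 36 h, so basin lag t_L = 36 − 4.1860 = 31.81 h.

t_L ≈ 31.81 h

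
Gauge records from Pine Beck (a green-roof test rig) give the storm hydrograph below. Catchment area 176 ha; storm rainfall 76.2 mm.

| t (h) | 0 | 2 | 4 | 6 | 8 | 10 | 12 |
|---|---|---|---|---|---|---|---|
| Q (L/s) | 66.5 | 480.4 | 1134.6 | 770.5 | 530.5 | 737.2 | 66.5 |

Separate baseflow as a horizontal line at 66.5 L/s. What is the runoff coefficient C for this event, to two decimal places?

ΣQ_DR = 3321 L/s; V = ΣQ_DR·Δt = 2.391 × 10^7 L.
Runoff depth d = V / A = 13.58 mm.
C = d / P = 13.58 / 76.2 = 0.18.

C ≈ 0.18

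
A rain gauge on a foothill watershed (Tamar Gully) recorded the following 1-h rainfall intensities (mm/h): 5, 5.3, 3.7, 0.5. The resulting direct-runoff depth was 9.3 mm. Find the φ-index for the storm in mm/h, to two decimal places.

Only the 3 blocks with intensity above φ contribute runoff: 5, 5.3, 3.7 mm/h.
Σ(I−φ)·Δt = d  ⇒  (5+5.3+3.7 − 3φ)·1 = 9.3
φ = (14.00 − 9.3/1) / 3 = 1.57 mm/h.

φ ≈ 1.57 mm/h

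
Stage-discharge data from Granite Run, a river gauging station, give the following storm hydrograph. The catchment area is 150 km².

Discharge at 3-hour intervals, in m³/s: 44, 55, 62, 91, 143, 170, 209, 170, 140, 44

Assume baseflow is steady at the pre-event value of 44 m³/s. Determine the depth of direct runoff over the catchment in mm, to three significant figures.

Direct runoff: 0.0, 11.0, 18.0, 47.0, 99.0, 126.0, 165.0, 126.0, 96.0, 0.0 m³/s; ΣQ_DR = 688.0 m³/s.
V = ΣQ_DR · Δt = 688.0 × 10800 s = 7.430 × 10^6 m³.
Over A = 150 km², depth = V / A = 49.5 mm.

d ≈ 49.5 mm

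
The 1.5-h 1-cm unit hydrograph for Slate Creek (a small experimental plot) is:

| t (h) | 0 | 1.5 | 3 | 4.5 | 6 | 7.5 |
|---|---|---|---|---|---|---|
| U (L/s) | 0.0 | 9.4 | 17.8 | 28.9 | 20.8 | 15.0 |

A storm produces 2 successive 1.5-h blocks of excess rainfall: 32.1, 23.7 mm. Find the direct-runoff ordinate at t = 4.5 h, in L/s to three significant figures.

By discrete convolution, Q_j = Σ (P_i / 10 mm) · U_{j−i}.
At t = 4.5 h (j=3): Q = (32.1/10)·28.9 + (23.7/10)·17.8 = 135 L/s.

Q ≈ 135 L/s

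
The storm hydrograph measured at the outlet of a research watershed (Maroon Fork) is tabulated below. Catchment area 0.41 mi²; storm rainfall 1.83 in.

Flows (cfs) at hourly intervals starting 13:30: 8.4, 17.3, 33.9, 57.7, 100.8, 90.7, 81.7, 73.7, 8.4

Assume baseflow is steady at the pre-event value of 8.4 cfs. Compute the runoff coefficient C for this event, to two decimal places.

ΣQ_DR = 397.0 cfs; V = ΣQ_DR·Δt = 1.429 × 10^6 ft³.
Runoff depth d = V / A = 1.500 in.
C = d / P = 1.500 / 1.83 = 0.82.

C ≈ 0.82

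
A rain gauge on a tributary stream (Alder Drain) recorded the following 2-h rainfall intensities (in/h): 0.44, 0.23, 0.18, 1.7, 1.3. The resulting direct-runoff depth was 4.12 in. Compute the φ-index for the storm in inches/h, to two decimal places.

φ ≈ 0.47 in/h

Only the 2 blocks with intensity above φ contribute runoff: 1.7, 1.3 in/h.
Σ(I−φ)·Δt = d  ⇒  (1.7+1.3 − 2φ)·2 = 4.12
φ = (3.000 − 4.12/2) / 2 = 0.47 in/h.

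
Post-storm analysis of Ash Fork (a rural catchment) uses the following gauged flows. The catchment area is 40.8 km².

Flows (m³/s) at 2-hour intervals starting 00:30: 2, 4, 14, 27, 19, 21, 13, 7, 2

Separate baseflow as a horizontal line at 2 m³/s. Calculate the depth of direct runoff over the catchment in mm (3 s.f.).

d ≈ 16.1 mm

Direct runoff: 0.0, 2.0, 12.0, 25.0, 17.0, 19.0, 11.0, 5.0, 0.0 m³/s; ΣQ_DR = 91.00 m³/s.
V = ΣQ_DR · Δt = 91.00 × 7200 s = 6.552 × 10^5 m³.
Over A = 40.8 km², depth = V / A = 16.1 mm.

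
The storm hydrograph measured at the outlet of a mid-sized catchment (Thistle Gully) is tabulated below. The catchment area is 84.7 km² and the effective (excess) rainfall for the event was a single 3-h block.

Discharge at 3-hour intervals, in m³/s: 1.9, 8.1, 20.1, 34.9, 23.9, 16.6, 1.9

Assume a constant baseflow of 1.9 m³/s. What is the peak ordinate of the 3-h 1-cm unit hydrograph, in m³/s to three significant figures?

Direct runoff: 0.0, 6.2, 18.2, 33.0, 22.0, 14.7, 0.0 m³/s; ΣQ_DR = 94.10 m³/s, peak = 33.0 m³/s.
Runoff depth d = ΣQ_DR·Δt / A = 94.10 × 10800 / (84.7 km²) = 12.00 mm.
The 1-cm UH is the DRH scaled by (10 mm)/d, so U_p = 33.0 × 10/12.00 = 27.5 m³/s.

U_p ≈ 27.5 m³/s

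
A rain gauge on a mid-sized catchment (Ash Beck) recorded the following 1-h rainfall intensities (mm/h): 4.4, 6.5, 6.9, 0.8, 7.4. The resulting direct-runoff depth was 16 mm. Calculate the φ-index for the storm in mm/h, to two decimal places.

Only the 4 blocks with intensity above φ contribute runoff: 4.4, 6.5, 6.9, 7.4 mm/h.
Σ(I−φ)·Δt = d  ⇒  (4.4+6.5+6.9+7.4 − 4φ)·1 = 16
φ = (25.20 − 16/1) / 4 = 2.30 mm/h.

φ ≈ 2.30 mm/h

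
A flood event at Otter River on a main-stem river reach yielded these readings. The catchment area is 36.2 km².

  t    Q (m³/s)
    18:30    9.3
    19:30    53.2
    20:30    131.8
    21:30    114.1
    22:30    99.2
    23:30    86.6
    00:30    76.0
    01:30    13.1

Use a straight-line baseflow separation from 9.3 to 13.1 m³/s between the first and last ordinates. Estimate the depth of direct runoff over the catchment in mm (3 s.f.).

d ≈ 49.1 mm

Direct runoff: 0.00, 43.36, 121.41, 103.17, 87.73, 74.59, 63.44, 0.00 m³/s; ΣQ_DR = 493.7 m³/s.
V = ΣQ_DR · Δt = 493.7 × 3600 s = 1.777 × 10^6 m³.
Over A = 36.2 km², depth = V / A = 49.1 mm.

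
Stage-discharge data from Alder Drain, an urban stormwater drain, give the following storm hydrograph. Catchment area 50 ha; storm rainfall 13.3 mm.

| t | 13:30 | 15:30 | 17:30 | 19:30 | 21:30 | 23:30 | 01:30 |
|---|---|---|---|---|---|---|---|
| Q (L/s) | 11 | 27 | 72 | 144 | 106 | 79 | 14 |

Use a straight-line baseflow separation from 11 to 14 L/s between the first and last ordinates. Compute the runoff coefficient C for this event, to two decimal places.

C ≈ 0.40

ΣQ_DR = 365.5 L/s; V = ΣQ_DR·Δt = 2.632 × 10^6 L.
Runoff depth d = V / A = 5.263 mm.
C = d / P = 5.263 / 13.3 = 0.40.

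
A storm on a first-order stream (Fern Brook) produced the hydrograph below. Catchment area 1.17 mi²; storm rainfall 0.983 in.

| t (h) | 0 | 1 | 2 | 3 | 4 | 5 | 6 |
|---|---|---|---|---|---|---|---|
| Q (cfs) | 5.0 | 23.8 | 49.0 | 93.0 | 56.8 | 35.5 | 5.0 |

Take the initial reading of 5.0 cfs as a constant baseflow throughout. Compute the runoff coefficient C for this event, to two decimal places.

ΣQ_DR = 233.1 cfs; V = ΣQ_DR·Δt = 8.392 × 10^5 ft³.
Runoff depth d = V / A = 0.3087 in.
C = d / P = 0.3087 / 0.983 = 0.31.

C ≈ 0.31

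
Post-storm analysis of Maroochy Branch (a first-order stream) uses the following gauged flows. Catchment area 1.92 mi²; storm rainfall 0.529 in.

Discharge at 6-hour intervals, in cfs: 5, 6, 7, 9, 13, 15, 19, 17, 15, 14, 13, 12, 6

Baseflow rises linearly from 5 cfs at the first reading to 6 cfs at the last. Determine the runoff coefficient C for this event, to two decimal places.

C ≈ 0.73

ΣQ_DR = 79.50 cfs; V = ΣQ_DR·Δt = 1.717 × 10^6 ft³.
Runoff depth d = V / A = 0.3850 in.
C = d / P = 0.3850 / 0.529 = 0.73.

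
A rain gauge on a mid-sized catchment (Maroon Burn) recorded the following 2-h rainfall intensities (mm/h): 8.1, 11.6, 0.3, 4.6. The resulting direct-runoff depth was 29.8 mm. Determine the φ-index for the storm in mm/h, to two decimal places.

φ ≈ 3.13 mm/h

Only the 3 blocks with intensity above φ contribute runoff: 8.1, 11.6, 4.6 mm/h.
Σ(I−φ)·Δt = d  ⇒  (8.1+11.6+4.6 − 3φ)·2 = 29.8
φ = (24.30 − 29.8/2) / 3 = 3.13 mm/h.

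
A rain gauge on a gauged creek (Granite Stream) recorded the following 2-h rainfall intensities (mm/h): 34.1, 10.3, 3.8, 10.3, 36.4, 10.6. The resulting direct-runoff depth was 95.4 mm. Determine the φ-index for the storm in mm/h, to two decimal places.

φ ≈ 11.40 mm/h

Only the 2 blocks with intensity above φ contribute runoff: 34.1, 36.4 mm/h.
Σ(I−φ)·Δt = d  ⇒  (34.1+36.4 − 2φ)·2 = 95.4
φ = (70.50 − 95.4/2) / 2 = 11.40 mm/h.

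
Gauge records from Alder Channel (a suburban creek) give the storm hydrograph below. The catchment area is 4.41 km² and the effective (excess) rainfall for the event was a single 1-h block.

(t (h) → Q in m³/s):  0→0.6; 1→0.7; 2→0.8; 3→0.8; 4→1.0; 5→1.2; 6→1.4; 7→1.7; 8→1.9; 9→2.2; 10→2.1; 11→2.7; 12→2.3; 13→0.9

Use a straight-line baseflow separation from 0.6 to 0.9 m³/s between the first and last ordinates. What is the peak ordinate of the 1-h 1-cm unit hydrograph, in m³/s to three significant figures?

Direct runoff: 0.00, 0.08, 0.15, 0.13, 0.31, 0.48, 0.66, 0.94, 1.12, 1.39, 1.27, 1.85, 1.42, 0.00 m³/s; ΣQ_DR = 9.800 m³/s, peak = 1.85 m³/s.
Runoff depth d = ΣQ_DR·Δt / A = 9.800 × 3600 / (4.41 km²) = 8.000 mm.
The 1-cm UH is the DRH scaled by (10 mm)/d, so U_p = 1.85 × 10/8.000 = 2.31 m³/s.

U_p ≈ 2.31 m³/s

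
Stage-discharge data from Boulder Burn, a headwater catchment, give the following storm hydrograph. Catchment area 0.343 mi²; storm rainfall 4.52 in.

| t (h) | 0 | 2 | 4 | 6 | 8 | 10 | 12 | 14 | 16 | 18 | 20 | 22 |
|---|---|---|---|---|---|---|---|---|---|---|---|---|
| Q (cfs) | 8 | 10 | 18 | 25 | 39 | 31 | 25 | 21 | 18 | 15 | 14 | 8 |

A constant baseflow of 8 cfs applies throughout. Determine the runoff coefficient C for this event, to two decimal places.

ΣQ_DR = 136.0 cfs; V = ΣQ_DR·Δt = 9.792 × 10^5 ft³.
Runoff depth d = V / A = 1.229 in.
C = d / P = 1.229 / 4.52 = 0.27.

C ≈ 0.27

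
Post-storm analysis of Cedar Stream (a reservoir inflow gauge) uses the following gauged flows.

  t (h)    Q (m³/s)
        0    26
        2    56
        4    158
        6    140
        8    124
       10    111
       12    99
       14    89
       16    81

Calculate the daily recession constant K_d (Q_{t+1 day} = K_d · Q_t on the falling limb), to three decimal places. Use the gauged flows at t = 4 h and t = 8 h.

K_d ≈ 0.234

Between t = 4 h and t = 8 h the flow falls from 158 to 124 m³/s over 2×2 h = 4 h.
Per-interval ratio K = (124/158)^(1/2) = 0.8859; K_d = K^(24/2) = 0.234.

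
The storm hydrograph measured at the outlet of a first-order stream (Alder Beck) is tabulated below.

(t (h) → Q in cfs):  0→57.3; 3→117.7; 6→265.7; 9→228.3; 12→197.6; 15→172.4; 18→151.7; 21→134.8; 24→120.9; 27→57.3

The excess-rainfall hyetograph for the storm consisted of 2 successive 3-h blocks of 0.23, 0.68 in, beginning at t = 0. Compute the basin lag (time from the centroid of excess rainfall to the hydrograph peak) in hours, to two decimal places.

t_L ≈ 2.26 h

Centroid of excess rainfall: t_c = Σ P_i·t̄_i / ΣP_i = 3.7418 h (block centres at 1.5, 4.5 h).
Hydrograph peak occurs at t = 6 h, so basin lag t_L = 6 − 3.7418 = 2.26 h.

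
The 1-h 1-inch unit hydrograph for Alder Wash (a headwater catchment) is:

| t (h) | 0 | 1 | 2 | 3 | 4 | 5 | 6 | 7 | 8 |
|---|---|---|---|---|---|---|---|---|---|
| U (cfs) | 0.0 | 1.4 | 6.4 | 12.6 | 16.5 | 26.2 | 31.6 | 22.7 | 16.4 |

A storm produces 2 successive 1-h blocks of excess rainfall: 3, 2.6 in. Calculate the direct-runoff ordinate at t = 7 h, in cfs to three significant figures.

By discrete convolution, Q_j = Σ (P_i / 1 in) · U_{j−i}.
At t = 7 h (j=7): Q = (3/1)·22.7 + (2.6/1)·31.6 = 150 cfs.

Q ≈ 150 cfs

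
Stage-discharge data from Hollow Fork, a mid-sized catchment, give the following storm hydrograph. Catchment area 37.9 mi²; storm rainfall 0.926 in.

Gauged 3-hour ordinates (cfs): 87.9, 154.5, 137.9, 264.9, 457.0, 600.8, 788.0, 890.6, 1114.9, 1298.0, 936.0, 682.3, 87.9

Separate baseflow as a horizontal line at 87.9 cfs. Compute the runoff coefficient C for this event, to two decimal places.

C ≈ 0.84

ΣQ_DR = 6358 cfs; V = ΣQ_DR·Δt = 6.867 × 10^7 ft³.
Runoff depth d = V / A = 0.7799 in.
C = d / P = 0.7799 / 0.926 = 0.84.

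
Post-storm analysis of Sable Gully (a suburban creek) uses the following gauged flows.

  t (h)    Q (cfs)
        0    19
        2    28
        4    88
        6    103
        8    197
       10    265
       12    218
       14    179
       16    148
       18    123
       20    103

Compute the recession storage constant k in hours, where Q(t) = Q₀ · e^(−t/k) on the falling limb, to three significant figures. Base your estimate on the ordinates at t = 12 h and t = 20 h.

k ≈ 10.7 h

On the falling limb, Q drops from 218 to 103 cfs between t = 12 h and t = 20 h (Δt = 8 h).
k = −Δt / ln(Q₂/Q₁) = −8 / ln(103/218) = 10.7 h.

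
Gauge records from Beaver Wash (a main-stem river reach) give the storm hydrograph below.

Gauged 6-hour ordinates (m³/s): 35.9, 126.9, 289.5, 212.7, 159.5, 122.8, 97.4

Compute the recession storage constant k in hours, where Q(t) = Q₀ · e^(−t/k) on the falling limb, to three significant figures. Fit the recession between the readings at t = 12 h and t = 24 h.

On the falling limb, Q drops from 289.5 to 159.5 m³/s between t = 12 h and t = 24 h (Δt = 12 h).
k = −Δt / ln(Q₂/Q₁) = −12 / ln(159.5/289.5) = 20.1 h.

k ≈ 20.1 h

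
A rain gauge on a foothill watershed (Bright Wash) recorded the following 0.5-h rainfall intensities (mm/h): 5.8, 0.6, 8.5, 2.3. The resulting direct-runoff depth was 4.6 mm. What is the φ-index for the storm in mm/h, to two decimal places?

Only the 2 blocks with intensity above φ contribute runoff: 5.8, 8.5 mm/h.
Σ(I−φ)·Δt = d  ⇒  (5.8+8.5 − 2φ)·0.5 = 4.6
φ = (14.30 − 4.6/0.5) / 2 = 2.55 mm/h.

φ ≈ 2.55 mm/h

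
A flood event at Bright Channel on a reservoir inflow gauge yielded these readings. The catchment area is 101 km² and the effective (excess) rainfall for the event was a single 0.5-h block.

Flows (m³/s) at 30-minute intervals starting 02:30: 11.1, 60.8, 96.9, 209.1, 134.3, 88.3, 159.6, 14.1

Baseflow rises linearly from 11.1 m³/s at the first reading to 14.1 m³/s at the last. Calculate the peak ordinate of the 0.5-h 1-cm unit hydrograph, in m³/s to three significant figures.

U_p ≈ 164 m³/s

Direct runoff: 0.00, 49.27, 84.94, 196.71, 121.49, 75.06, 145.93, 0.00 m³/s; ΣQ_DR = 673.4 m³/s, peak = 196.71 m³/s.
Runoff depth d = ΣQ_DR·Δt / A = 673.4 × 1800 / (101 km²) = 12.00 mm.
The 1-cm UH is the DRH scaled by (10 mm)/d, so U_p = 196.71 × 10/12.00 = 164 m³/s.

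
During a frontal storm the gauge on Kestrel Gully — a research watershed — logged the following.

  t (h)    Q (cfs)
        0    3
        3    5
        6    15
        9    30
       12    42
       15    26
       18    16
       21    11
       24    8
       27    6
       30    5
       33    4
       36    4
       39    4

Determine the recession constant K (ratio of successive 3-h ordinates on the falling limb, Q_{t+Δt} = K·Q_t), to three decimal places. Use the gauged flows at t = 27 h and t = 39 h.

K ≈ 0.904

Using the recession-limb readings at t = 27 h and t = 39 h: Q falls from 6 to 4 cfs over 4 intervals.
K = (Q₂/Q₁)^(1/4) = (4/6)^(1/4) = 0.904.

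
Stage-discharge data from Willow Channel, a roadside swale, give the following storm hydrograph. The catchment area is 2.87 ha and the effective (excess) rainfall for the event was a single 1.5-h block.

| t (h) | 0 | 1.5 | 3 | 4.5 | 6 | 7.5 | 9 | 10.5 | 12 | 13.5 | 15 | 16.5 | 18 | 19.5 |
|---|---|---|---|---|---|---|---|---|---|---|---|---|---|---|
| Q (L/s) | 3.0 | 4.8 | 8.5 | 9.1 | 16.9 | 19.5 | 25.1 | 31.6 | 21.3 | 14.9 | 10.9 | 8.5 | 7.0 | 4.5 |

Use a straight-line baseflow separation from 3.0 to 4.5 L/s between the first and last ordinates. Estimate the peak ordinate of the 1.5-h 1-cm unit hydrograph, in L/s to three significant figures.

Direct runoff: 0.00, 1.68, 5.27, 5.75, 13.44, 15.92, 21.41, 27.79, 17.38, 10.86, 6.75, 4.23, 2.62, 0.00 L/s; ΣQ_DR = 133.1 L/s, peak = 27.79 L/s.
Runoff depth d = ΣQ_DR·Δt / A = 133.1 × 5400 / (2.87 ha) = 25.04 mm.
The 1-cm UH is the DRH scaled by (10 mm)/d, so U_p = 27.79 × 10/25.04 = 11.1 L/s.

U_p ≈ 11.1 L/s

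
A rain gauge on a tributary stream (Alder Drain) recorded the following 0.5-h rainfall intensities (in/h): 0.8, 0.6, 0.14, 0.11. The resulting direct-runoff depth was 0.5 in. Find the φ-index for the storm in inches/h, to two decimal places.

φ ≈ 0.20 in/h

Only the 2 blocks with intensity above φ contribute runoff: 0.8, 0.6 in/h.
Σ(I−φ)·Δt = d  ⇒  (0.8+0.6 − 2φ)·0.5 = 0.5
φ = (1.400 − 0.5/0.5) / 2 = 0.20 in/h.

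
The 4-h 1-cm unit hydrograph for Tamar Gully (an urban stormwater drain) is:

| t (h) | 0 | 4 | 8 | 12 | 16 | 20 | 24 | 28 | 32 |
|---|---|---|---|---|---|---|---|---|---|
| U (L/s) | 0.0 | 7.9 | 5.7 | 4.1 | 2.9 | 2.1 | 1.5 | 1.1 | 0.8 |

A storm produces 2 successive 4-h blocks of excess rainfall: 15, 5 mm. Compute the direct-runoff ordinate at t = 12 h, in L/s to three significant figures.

By discrete convolution, Q_j = Σ (P_i / 10 mm) · U_{j−i}.
At t = 12 h (j=3): Q = (15/10)·4.1 + (5/10)·5.7 = 9.00 L/s.

Q ≈ 9.00 L/s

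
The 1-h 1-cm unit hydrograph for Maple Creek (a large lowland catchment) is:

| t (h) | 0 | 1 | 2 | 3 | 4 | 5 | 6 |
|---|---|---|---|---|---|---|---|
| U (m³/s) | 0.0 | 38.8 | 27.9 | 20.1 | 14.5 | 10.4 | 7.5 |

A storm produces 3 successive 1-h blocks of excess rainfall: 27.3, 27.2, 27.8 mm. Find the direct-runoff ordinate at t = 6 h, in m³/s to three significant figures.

By discrete convolution, Q_j = Σ (P_i / 10 mm) · U_{j−i}.
At t = 6 h (j=6): Q = (27.3/10)·7.5 + (27.2/10)·10.4 + (27.8/10)·14.5 = 89.1 m³/s.

Q ≈ 89.1 m³/s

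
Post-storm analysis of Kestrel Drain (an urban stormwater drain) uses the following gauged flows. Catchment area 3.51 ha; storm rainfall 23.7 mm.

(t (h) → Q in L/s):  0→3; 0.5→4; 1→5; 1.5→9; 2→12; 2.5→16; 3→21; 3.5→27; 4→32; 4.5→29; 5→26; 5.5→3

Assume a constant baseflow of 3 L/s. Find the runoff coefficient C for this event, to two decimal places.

C ≈ 0.33

ΣQ_DR = 151.0 L/s; V = ΣQ_DR·Δt = 2.718 × 10^5 L.
Runoff depth d = V / A = 7.744 mm.
C = d / P = 7.744 / 23.7 = 0.33.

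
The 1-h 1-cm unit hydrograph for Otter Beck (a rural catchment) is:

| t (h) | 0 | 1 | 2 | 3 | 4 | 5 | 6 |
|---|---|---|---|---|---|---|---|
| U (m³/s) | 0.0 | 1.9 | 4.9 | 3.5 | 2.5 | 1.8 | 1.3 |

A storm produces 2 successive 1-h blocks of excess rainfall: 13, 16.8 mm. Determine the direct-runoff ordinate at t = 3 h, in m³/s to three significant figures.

By discrete convolution, Q_j = Σ (P_i / 10 mm) · U_{j−i}.
At t = 3 h (j=3): Q = (13/10)·3.5 + (16.8/10)·4.9 = 12.8 m³/s.

Q ≈ 12.8 m³/s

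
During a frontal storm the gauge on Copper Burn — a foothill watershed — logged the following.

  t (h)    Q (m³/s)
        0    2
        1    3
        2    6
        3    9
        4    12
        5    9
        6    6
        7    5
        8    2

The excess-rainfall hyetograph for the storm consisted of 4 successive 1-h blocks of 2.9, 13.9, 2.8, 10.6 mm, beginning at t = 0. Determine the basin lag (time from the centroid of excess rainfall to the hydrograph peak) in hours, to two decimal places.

t_L ≈ 1.80 h

Centroid of excess rainfall: t_c = Σ P_i·t̄_i / ΣP_i = 2.1987 h (block centres at 0.5, 1.5, 2.5, 3.5 h).
Hydrograph peak occurs at t = 4 h, so basin lag t_L = 4 − 2.1987 = 1.80 h.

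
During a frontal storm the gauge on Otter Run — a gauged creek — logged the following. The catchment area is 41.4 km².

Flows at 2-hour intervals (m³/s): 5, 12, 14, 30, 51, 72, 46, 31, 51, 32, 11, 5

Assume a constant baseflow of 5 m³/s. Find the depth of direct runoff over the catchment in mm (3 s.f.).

d ≈ 52.2 mm

Direct runoff: 0.0, 7.0, 9.0, 25.0, 46.0, 67.0, 41.0, 26.0, 46.0, 27.0, 6.0, 0.0 m³/s; ΣQ_DR = 300.0 m³/s.
V = ΣQ_DR · Δt = 300.0 × 7200 s = 2.160 × 10^6 m³.
Over A = 41.4 km², depth = V / A = 52.2 mm.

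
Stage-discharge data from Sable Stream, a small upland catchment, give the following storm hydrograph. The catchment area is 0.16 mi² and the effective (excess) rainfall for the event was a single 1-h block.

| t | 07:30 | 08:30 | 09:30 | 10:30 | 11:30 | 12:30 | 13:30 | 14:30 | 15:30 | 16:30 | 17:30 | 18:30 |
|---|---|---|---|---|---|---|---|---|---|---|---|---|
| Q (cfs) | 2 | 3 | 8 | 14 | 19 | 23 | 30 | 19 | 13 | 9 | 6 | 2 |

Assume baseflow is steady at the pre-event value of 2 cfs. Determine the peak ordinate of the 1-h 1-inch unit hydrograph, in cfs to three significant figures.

U_p ≈ 23.3 cfs

Direct runoff: 0.0, 1.0, 6.0, 12.0, 17.0, 21.0, 28.0, 17.0, 11.0, 7.0, 4.0, 0.0 cfs; ΣQ_DR = 124.0 cfs, peak = 28.0 cfs.
Runoff depth d = ΣQ_DR·Δt / A = 124.0 × 3600 / (0.16 mi²) = 1.201 in.
The 1-inch UH is the DRH scaled by (1 in)/d, so U_p = 28.0 × 1/1.201 = 23.3 cfs.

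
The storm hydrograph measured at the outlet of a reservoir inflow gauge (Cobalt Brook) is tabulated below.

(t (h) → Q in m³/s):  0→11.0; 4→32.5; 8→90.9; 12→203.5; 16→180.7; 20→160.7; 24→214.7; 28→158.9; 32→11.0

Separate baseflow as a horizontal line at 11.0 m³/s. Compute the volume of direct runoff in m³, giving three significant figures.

Direct-runoff ordinates (Q − Q_b): 0.0, 21.5, 79.9, 192.5, 169.7, 149.7, 203.7, 147.9, 0.0 m³/s.
ΣQ_DR = 964.9 m³/s.
With Δt = 4 h = 14400 s, V = ΣQ_DR · Δt = 964.9 × 14400 = 1.39 × 10^7 m³.

V ≈ 1.39 × 10^7 m³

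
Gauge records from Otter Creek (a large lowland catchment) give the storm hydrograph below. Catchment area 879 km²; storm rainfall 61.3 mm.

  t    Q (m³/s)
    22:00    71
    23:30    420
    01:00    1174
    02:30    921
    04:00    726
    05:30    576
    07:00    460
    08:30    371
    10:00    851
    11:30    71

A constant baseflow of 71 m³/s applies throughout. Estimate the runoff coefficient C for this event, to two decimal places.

C ≈ 0.49

ΣQ_DR = 4931 m³/s; V = ΣQ_DR·Δt = 2.663 × 10^7 m³.
Runoff depth d = V / A = 30.29 mm.
C = d / P = 30.29 / 61.3 = 0.49.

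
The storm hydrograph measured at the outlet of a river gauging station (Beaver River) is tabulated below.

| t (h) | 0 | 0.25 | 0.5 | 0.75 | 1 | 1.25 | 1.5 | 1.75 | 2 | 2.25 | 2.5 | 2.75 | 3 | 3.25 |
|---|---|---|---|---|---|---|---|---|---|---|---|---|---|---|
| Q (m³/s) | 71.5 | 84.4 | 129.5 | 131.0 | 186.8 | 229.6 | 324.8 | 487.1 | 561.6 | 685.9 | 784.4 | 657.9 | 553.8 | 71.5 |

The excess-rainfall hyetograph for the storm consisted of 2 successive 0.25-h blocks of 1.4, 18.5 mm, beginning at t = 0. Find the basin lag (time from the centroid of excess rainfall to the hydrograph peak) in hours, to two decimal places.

t_L ≈ 2.14 h

Centroid of excess rainfall: t_c = Σ P_i·t̄_i / ΣP_i = 0.3574 h (block centres at 0.125, 0.375 h).
Hydrograph peak occurs at t = 2.5 h, so basin lag t_L = 2.5 − 0.3574 = 2.14 h.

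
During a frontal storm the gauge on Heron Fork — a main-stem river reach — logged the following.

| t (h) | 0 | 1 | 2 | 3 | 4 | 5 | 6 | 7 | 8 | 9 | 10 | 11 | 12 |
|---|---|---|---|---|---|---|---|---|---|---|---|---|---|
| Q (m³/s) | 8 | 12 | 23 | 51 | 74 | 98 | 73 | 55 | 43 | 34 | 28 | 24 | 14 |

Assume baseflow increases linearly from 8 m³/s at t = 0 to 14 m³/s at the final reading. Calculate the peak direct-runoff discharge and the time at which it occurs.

Subtracting baseflow gives direct-runoff ordinates: 0.00, 3.50, 14.00, 41.50, 64.00, 87.50, 62.00, 43.50, 31.00, 21.50, 15.00, 10.50, 0.00 m³/s.
The maximum is 87.50 m³/s, occurring at the reading for t = 5 h.

Q_p = 87.50 m³/s at t = 5 h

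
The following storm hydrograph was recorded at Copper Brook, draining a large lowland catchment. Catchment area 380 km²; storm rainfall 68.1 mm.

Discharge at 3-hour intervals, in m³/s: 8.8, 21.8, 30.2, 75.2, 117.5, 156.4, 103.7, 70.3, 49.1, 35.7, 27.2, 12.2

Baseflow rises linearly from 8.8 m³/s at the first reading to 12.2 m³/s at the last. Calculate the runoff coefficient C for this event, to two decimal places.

C ≈ 0.24

ΣQ_DR = 582.1 m³/s; V = ΣQ_DR·Δt = 6.287 × 10^6 m³.
Runoff depth d = V / A = 16.54 mm.
C = d / P = 16.54 / 68.1 = 0.24.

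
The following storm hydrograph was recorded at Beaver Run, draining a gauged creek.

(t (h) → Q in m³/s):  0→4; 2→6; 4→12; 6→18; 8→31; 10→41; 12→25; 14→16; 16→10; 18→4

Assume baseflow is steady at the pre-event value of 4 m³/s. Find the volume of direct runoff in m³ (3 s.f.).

V ≈ 9.14 × 10^5 m³

Direct-runoff ordinates (Q − Q_b): 0.0, 2.0, 8.0, 14.0, 27.0, 37.0, 21.0, 12.0, 6.0, 0.0 m³/s.
ΣQ_DR = 127.0 m³/s.
With Δt = 2 h = 7200 s, V = ΣQ_DR · Δt = 127.0 × 7200 = 9.14 × 10^5 m³.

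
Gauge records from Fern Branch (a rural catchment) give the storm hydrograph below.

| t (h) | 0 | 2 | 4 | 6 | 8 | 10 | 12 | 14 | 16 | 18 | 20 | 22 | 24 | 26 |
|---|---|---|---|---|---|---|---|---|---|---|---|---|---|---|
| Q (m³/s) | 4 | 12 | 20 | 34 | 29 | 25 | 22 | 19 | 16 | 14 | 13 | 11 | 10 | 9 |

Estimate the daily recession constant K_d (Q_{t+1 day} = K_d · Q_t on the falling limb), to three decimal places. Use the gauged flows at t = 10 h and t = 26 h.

K_d ≈ 0.216

Between t = 10 h and t = 26 h the flow falls from 25 to 9 m³/s over 8×2 h = 16 h.
Per-interval ratio K = (9/25)^(1/8) = 0.8801; K_d = K^(24/2) = 0.216.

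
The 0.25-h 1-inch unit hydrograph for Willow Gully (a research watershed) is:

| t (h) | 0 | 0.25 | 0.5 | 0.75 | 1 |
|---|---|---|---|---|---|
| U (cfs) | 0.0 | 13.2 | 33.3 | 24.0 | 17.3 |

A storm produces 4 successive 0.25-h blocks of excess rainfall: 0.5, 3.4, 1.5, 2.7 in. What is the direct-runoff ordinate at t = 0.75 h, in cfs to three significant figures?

By discrete convolution, Q_j = Σ (P_i / 1 in) · U_{j−i}.
At t = 0.75 h (j=3): Q = (0.5/1)·24.0 + (3.4/1)·33.3 + (1.5/1)·13.2 + (2.7/1)·0.0 = 145 cfs.

Q ≈ 145 cfs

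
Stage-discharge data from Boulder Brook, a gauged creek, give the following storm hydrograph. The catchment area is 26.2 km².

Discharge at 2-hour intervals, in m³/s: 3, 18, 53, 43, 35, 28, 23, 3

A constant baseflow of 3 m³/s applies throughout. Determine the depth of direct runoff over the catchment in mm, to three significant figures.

Direct runoff: 0.0, 15.0, 50.0, 40.0, 32.0, 25.0, 20.0, 0.0 m³/s; ΣQ_DR = 182.0 m³/s.
V = ΣQ_DR · Δt = 182.0 × 7200 s = 1.310 × 10^6 m³.
Over A = 26.2 km², depth = V / A = 50.0 mm.

d ≈ 50.0 mm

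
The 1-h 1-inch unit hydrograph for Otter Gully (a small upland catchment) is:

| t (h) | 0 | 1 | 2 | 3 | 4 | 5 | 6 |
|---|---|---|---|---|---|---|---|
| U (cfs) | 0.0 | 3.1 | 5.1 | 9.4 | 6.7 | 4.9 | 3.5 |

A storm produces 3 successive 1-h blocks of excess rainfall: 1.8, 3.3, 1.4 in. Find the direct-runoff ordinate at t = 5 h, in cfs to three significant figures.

By discrete convolution, Q_j = Σ (P_i / 1 in) · U_{j−i}.
At t = 5 h (j=5): Q = (1.8/1)·4.9 + (3.3/1)·6.7 + (1.4/1)·9.4 = 44.1 cfs.

Q ≈ 44.1 cfs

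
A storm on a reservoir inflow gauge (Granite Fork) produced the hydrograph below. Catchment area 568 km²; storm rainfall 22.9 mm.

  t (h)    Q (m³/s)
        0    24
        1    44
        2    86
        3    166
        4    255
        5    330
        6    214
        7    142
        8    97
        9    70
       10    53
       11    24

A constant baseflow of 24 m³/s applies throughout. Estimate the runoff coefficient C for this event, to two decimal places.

ΣQ_DR = 1217 m³/s; V = ΣQ_DR·Δt = 4.381 × 10^6 m³.
Runoff depth d = V / A = 7.713 mm.
C = d / P = 7.713 / 22.9 = 0.34.

C ≈ 0.34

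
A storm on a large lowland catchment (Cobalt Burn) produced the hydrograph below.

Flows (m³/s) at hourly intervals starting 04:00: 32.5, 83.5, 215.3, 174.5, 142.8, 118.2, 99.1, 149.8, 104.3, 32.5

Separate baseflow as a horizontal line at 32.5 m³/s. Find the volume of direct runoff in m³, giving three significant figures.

V ≈ 2.98 × 10^6 m³

Direct-runoff ordinates (Q − Q_b): 0.0, 51.0, 182.8, 142.0, 110.3, 85.7, 66.6, 117.3, 71.8, 0.0 m³/s.
ΣQ_DR = 827.5 m³/s.
With Δt = 1 h = 3600 s, V = ΣQ_DR · Δt = 827.5 × 3600 = 2.98 × 10^6 m³.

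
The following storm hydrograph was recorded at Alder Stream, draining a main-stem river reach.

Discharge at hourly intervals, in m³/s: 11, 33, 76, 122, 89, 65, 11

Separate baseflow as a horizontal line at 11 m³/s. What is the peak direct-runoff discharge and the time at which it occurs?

Subtracting baseflow gives direct-runoff ordinates: 0.0, 22.0, 65.0, 111.0, 78.0, 54.0, 0.0 m³/s.
The maximum is 111.0 m³/s, occurring at the reading for t = 3 h.

Q_p = 111.0 m³/s at t = 3 h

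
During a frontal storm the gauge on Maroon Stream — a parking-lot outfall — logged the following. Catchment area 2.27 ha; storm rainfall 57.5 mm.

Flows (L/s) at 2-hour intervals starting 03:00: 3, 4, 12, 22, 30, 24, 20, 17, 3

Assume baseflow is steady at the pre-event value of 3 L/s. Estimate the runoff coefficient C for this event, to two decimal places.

ΣQ_DR = 108.0 L/s; V = ΣQ_DR·Δt = 7.776 × 10^5 L.
Runoff depth d = V / A = 34.26 mm.
C = d / P = 34.26 / 57.5 = 0.60.

C ≈ 0.60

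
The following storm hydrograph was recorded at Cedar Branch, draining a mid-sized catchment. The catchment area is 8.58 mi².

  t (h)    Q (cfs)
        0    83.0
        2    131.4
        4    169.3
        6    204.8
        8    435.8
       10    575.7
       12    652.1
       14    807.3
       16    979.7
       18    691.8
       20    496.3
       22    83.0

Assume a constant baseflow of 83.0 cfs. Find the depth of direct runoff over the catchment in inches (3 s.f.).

d ≈ 1.56 in

Direct runoff: 0.0, 48.4, 86.3, 121.8, 352.8, 492.7, 569.1, 724.3, 896.7, 608.8, 413.3, 0.0 cfs; ΣQ_DR = 4314 cfs.
V = ΣQ_DR · Δt = 4314 × 7200 s = 3.106 × 10^7 ft³.
Over A = 8.58 mi², depth = V / A = 1.56 in.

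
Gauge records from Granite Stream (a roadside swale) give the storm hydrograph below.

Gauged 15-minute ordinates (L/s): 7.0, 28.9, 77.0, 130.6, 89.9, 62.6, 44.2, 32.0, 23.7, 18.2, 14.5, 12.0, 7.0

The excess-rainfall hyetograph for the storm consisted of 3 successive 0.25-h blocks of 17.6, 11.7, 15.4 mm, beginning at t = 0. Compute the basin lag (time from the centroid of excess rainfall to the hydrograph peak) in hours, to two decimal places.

Centroid of excess rainfall: t_c = Σ P_i·t̄_i / ΣP_i = 0.3627 h (block centres at 0.125, 0.375, 0.625 h).
Hydrograph peak occurs at t = 0.75 h, so basin lag t_L = 0.75 − 0.3627 = 0.39 h.

t_L ≈ 0.39 h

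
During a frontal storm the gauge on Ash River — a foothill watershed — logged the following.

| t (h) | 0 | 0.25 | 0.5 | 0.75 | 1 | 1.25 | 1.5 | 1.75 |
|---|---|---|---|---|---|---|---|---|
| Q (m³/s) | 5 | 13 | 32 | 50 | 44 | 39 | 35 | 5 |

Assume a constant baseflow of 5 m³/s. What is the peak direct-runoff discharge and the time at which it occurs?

Q_p = 45.0 m³/s at t = 0.75 h

Subtracting baseflow gives direct-runoff ordinates: 0.0, 8.0, 27.0, 45.0, 39.0, 34.0, 30.0, 0.0 m³/s.
The maximum is 45.0 m³/s, occurring at the reading for t = 0.75 h.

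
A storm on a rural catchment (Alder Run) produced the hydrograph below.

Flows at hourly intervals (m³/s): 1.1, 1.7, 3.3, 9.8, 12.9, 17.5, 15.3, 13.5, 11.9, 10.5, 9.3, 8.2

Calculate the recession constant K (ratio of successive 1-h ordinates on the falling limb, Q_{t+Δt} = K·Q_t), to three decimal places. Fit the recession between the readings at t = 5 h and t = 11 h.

K ≈ 0.881

Using the recession-limb readings at t = 5 h and t = 11 h: Q falls from 17.5 to 8.2 m³/s over 6 intervals.
K = (Q₂/Q₁)^(1/6) = (8.2/17.5)^(1/6) = 0.881.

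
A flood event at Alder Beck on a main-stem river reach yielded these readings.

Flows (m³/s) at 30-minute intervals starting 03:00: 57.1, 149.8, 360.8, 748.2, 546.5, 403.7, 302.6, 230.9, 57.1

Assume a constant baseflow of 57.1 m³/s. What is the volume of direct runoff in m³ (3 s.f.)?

Direct-runoff ordinates (Q − Q_b): 0.0, 92.7, 303.7, 691.1, 489.4, 346.6, 245.5, 173.8, 0.0 m³/s.
ΣQ_DR = 2343 m³/s.
With Δt = 0.5 h = 1800 s, V = ΣQ_DR · Δt = 2343 × 1800 = 4.22 × 10^6 m³.

V ≈ 4.22 × 10^6 m³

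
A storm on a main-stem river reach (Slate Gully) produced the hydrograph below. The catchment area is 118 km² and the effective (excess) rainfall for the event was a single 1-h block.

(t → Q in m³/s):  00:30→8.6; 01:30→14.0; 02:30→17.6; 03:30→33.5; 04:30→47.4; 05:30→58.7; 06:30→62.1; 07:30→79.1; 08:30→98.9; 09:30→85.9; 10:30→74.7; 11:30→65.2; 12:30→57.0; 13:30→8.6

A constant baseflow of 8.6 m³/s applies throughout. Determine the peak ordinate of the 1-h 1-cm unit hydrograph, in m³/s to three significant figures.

Direct runoff: 0.0, 5.4, 9.0, 24.9, 38.8, 50.1, 53.5, 70.5, 90.3, 77.3, 66.1, 56.6, 48.4, 0.0 m³/s; ΣQ_DR = 590.9 m³/s, peak = 90.3 m³/s.
Runoff depth d = ΣQ_DR·Δt / A = 590.9 × 3600 / (118 km²) = 18.03 mm.
The 1-cm UH is the DRH scaled by (10 mm)/d, so U_p = 90.3 × 10/18.03 = 50.1 m³/s.

U_p ≈ 50.1 m³/s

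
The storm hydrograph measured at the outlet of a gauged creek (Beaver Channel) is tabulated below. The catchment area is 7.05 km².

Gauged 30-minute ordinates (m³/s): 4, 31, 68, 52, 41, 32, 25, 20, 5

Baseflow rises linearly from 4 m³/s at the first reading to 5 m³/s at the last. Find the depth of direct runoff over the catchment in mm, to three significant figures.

Direct runoff: 0.00, 26.88, 63.75, 47.62, 36.50, 27.38, 20.25, 15.12, 0.00 m³/s; ΣQ_DR = 237.5 m³/s.
V = ΣQ_DR · Δt = 237.5 × 1800 s = 4.275 × 10^5 m³.
Over A = 7.05 km², depth = V / A = 60.6 mm.

d ≈ 60.6 mm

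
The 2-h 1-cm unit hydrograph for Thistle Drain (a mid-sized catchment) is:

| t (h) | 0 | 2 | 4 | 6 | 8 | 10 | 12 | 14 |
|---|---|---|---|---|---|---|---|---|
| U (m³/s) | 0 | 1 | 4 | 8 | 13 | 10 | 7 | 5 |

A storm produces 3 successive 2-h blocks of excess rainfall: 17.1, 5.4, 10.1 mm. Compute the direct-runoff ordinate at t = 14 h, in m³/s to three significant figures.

By discrete convolution, Q_j = Σ (P_i / 10 mm) · U_{j−i}.
At t = 14 h (j=7): Q = (17.1/10)·5 + (5.4/10)·7 + (10.1/10)·10 = 22.4 m³/s.

Q ≈ 22.4 m³/s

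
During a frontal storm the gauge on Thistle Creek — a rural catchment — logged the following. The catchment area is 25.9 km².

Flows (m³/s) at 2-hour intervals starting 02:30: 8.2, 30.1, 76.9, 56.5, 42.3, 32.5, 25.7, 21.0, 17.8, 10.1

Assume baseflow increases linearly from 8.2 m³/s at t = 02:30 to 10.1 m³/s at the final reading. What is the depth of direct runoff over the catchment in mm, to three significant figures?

Direct runoff: 0.00, 21.69, 68.28, 47.67, 33.26, 23.24, 16.23, 11.32, 7.91, 0.00 m³/s; ΣQ_DR = 229.6 m³/s.
V = ΣQ_DR · Δt = 229.6 × 7200 s = 1.653 × 10^6 m³.
Over A = 25.9 km², depth = V / A = 63.8 mm.

d ≈ 63.8 mm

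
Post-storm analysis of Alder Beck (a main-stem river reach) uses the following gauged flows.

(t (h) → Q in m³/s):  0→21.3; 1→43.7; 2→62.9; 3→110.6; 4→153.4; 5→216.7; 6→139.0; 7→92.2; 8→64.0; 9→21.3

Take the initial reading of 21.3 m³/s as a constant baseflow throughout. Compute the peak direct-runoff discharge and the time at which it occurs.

Subtracting baseflow gives direct-runoff ordinates: 0.0, 22.4, 41.6, 89.3, 132.1, 195.4, 117.7, 70.9, 42.7, 0.0 m³/s.
The maximum is 195.4 m³/s, occurring at the reading for t = 5 h.

Q_p = 195.4 m³/s at t = 5 h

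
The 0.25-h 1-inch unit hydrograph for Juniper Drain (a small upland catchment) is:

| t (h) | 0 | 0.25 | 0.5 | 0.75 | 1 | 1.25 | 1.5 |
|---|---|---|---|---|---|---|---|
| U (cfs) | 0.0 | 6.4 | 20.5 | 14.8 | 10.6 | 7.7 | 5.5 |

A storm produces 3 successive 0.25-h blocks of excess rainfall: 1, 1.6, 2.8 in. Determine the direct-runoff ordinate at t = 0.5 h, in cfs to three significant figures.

Q ≈ 30.7 cfs

By discrete convolution, Q_j = Σ (P_i / 1 in) · U_{j−i}.
At t = 0.5 h (j=2): Q = (1/1)·20.5 + (1.6/1)·6.4 + (2.8/1)·0.0 = 30.7 cfs.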